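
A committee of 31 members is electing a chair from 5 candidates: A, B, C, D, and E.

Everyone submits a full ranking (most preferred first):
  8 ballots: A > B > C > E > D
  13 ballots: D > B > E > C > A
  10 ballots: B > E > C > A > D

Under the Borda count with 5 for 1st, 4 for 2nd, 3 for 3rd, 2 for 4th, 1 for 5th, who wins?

A: 8×5 + 13×1 + 10×2 = 73
B: 8×4 + 13×4 + 10×5 = 134
C: 8×3 + 13×2 + 10×3 = 80
D: 8×1 + 13×5 + 10×1 = 83
E: 8×2 + 13×3 + 10×4 = 95

B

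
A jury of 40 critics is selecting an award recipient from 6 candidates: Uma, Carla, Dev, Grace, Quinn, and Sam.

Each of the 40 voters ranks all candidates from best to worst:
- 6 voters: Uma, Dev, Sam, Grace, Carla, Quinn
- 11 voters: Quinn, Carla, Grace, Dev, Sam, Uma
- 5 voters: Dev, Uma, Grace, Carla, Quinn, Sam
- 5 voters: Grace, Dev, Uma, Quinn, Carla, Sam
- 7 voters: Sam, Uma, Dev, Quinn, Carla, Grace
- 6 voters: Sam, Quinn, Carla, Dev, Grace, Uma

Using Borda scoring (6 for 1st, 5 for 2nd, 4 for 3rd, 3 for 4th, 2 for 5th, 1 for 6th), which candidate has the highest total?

Uma: 6×6 + 11×1 + 5×5 + 5×4 + 7×5 + 6×1 = 133
Carla: 6×2 + 11×5 + 5×3 + 5×2 + 7×2 + 6×4 = 130
Dev: 6×5 + 11×3 + 5×6 + 5×5 + 7×4 + 6×3 = 164
Grace: 6×3 + 11×4 + 5×4 + 5×6 + 7×1 + 6×2 = 131
Quinn: 6×1 + 11×6 + 5×2 + 5×3 + 7×3 + 6×5 = 148
Sam: 6×4 + 11×2 + 5×1 + 5×1 + 7×6 + 6×6 = 134

Dev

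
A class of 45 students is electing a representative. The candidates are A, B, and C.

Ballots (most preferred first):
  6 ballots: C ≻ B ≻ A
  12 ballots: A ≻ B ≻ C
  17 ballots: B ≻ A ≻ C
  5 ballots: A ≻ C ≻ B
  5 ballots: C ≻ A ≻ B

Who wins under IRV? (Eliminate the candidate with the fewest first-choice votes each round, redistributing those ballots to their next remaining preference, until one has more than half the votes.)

B

Round 1: A 17, B 17, C 11. C eliminated.
Round 2: A 22, B 23. B has a majority (≥23).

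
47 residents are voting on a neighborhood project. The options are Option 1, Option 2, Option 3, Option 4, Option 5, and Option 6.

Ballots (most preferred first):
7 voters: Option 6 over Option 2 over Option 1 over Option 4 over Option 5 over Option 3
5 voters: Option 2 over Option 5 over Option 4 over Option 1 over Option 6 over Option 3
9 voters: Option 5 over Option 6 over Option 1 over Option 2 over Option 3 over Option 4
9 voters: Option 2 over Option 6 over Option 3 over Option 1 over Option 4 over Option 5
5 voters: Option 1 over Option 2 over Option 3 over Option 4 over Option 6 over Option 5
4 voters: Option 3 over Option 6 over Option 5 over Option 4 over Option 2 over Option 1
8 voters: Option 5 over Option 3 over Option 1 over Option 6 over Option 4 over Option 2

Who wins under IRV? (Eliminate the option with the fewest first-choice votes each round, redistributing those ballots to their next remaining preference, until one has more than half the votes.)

Option 2

Round 1: Option 1 5, Option 2 14, Option 3 4, Option 4 0, Option 5 17, Option 6 7. Option 4 eliminated.
Round 2: Option 1 5, Option 2 14, Option 3 4, Option 5 17, Option 6 7. Option 3 eliminated.
Round 3: Option 1 5, Option 2 14, Option 5 17, Option 6 11. Option 1 eliminated.
Round 4: Option 2 19, Option 5 17, Option 6 11. Option 6 eliminated.
Round 5: Option 2 26, Option 5 21. Option 2 has a majority (≥24).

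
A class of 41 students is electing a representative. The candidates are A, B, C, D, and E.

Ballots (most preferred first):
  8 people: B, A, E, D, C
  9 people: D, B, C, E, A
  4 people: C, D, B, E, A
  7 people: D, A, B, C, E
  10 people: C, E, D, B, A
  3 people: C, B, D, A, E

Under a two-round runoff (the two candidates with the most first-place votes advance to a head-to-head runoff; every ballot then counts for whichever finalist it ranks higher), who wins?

D

Round 1 first-place votes: A 0, B 8, C 17, D 16, E 0. C and D advance.
Runoff: C is ranked above D on 17 ballots, D above C on 24.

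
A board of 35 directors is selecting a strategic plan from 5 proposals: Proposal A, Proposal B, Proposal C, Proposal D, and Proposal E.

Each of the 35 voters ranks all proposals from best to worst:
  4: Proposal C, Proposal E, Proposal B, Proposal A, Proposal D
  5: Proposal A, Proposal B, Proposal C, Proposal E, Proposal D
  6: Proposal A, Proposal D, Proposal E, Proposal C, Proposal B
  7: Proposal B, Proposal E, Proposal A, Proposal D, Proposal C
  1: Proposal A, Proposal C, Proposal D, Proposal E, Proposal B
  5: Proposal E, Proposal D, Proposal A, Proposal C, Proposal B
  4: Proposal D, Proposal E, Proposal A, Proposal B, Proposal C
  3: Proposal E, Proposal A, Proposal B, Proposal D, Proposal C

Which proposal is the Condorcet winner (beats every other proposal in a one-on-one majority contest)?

Proposal E vs Proposal A: 23–12
Proposal E vs Proposal B: 23–12
Proposal E vs Proposal C: 25–10
Proposal E vs Proposal D: 24–11
Proposal E beats every other proposal.

Proposal E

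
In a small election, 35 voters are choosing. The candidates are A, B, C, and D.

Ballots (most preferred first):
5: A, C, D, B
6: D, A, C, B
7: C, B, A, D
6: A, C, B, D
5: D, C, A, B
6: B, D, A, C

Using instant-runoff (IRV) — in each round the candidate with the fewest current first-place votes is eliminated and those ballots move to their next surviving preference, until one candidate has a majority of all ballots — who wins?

A

Round 1: A 11, B 6, C 7, D 11. B eliminated.
Round 2: A 11, C 7, D 17. C eliminated.
Round 3: A 18, D 17. A has a majority (≥18).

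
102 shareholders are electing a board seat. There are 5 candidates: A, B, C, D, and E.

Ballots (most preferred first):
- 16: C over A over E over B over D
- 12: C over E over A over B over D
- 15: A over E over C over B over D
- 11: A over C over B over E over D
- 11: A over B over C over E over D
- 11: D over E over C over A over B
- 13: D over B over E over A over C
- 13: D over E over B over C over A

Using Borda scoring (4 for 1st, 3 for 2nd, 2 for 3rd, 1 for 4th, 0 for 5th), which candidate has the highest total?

A

A: 16×3 + 12×2 + 15×4 + 11×4 + 11×4 + 11×1 + 13×1 + 13×0 = 244
B: 16×1 + 12×1 + 15×1 + 11×2 + 11×3 + 11×0 + 13×3 + 13×2 = 163
C: 16×4 + 12×4 + 15×2 + 11×3 + 11×2 + 11×2 + 13×0 + 13×1 = 232
D: 16×0 + 12×0 + 15×0 + 11×0 + 11×0 + 11×4 + 13×4 + 13×4 = 148
E: 16×2 + 12×3 + 15×3 + 11×1 + 11×1 + 11×3 + 13×2 + 13×3 = 233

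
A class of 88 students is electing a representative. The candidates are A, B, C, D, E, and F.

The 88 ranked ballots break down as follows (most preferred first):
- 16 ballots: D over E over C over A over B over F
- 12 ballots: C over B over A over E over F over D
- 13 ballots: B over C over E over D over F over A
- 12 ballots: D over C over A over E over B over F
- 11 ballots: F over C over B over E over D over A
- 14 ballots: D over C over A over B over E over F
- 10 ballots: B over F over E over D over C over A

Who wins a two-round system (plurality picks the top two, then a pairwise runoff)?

Round 1 first-place votes: A 0, B 23, C 12, D 42, E 0, F 11. D and B advance.
Runoff: D is ranked above B on 42 ballots, B above D on 46.

B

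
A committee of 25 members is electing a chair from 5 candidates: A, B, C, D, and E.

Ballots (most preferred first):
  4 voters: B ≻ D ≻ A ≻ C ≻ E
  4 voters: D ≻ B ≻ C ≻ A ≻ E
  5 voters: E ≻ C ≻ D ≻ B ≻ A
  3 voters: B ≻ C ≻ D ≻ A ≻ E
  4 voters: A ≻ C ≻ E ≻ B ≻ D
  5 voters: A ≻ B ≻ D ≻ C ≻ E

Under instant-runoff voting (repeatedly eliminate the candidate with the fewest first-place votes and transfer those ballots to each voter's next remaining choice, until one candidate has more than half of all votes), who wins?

B

Round 1: A 9, B 7, C 0, D 4, E 5. C eliminated.
Round 2: A 9, B 7, D 4, E 5. D eliminated.
Round 3: A 9, B 11, E 5. E eliminated.
Round 4: A 9, B 16. B has a majority (≥13).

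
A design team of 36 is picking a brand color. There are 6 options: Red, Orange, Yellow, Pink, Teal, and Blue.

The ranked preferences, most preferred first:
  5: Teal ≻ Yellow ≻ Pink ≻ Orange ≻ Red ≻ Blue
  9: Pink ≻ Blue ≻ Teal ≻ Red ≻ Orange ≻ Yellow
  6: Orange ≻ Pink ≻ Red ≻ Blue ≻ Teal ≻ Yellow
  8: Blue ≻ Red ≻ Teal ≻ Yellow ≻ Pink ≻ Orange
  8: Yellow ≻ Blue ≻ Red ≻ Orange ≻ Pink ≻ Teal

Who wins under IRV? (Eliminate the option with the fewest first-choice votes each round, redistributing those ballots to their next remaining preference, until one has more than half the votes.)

Round 1: Red 0, Orange 6, Yellow 8, Pink 9, Teal 5, Blue 8. Red eliminated.
Round 2: Orange 6, Yellow 8, Pink 9, Teal 5, Blue 8. Teal eliminated.
Round 3: Orange 6, Yellow 13, Pink 9, Blue 8. Orange eliminated.
Round 4: Yellow 13, Pink 15, Blue 8. Blue eliminated.
Round 5: Yellow 21, Pink 15. Yellow has a majority (≥19).

Yellow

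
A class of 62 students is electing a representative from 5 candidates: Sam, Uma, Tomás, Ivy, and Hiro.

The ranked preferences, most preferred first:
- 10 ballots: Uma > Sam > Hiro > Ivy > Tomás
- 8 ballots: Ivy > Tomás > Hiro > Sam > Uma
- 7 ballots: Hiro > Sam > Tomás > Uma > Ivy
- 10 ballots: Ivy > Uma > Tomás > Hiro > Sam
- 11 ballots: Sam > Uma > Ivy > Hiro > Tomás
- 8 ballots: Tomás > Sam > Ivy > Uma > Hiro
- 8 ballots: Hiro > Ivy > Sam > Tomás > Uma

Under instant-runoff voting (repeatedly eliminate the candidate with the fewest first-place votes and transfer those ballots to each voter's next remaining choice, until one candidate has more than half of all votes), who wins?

Sam

Round 1: Sam 11, Uma 10, Tomás 8, Ivy 18, Hiro 15. Tomás eliminated.
Round 2: Sam 19, Uma 10, Ivy 18, Hiro 15. Uma eliminated.
Round 3: Sam 29, Ivy 18, Hiro 15. Hiro eliminated.
Round 4: Sam 36, Ivy 26. Sam has a majority (≥32).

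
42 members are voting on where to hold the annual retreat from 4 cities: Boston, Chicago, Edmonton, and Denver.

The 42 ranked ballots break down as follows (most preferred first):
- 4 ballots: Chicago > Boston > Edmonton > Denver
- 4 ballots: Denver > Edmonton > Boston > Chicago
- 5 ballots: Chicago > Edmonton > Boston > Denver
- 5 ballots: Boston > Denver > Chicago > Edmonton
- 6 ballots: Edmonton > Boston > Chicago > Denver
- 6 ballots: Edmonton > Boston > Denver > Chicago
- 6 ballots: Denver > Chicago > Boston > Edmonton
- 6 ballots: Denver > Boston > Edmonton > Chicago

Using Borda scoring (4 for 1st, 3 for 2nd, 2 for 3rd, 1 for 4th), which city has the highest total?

Boston: 4×3 + 4×2 + 5×2 + 5×4 + 6×3 + 6×3 + 6×2 + 6×3 = 116
Chicago: 4×4 + 4×1 + 5×4 + 5×2 + 6×2 + 6×1 + 6×3 + 6×1 = 92
Edmonton: 4×2 + 4×3 + 5×3 + 5×1 + 6×4 + 6×4 + 6×1 + 6×2 = 106
Denver: 4×1 + 4×4 + 5×1 + 5×3 + 6×1 + 6×2 + 6×4 + 6×4 = 106

Boston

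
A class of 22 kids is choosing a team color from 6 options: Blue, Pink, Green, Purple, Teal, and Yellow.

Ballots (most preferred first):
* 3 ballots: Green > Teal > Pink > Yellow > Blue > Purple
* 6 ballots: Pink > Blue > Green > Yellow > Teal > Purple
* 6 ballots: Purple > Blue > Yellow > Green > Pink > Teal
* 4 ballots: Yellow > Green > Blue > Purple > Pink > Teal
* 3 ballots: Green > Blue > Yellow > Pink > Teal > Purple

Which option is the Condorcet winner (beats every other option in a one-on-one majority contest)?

Blue

Blue vs Pink: 13–9
Blue vs Green: 12–10
Blue vs Purple: 16–6
Blue vs Teal: 19–3
Blue vs Yellow: 15–7
Blue beats every other option.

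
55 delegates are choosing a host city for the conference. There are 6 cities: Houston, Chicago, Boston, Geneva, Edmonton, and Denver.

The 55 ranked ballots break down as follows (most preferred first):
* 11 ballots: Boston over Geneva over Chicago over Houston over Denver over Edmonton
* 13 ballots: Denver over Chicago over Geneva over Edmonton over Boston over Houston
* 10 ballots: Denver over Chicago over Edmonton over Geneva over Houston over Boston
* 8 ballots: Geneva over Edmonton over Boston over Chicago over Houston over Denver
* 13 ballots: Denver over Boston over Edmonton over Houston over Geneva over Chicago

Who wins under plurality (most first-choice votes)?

First-place votes: Houston 0, Chicago 0, Boston 11, Geneva 8, Edmonton 0, Denver 36.

Denver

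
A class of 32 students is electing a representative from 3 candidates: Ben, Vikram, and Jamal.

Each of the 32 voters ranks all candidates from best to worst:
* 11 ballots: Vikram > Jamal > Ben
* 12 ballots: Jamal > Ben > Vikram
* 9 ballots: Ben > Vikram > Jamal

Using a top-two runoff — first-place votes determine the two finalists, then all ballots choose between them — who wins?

Round 1 first-place votes: Ben 9, Vikram 11, Jamal 12. Jamal and Vikram advance.
Runoff: Jamal is ranked above Vikram on 12 ballots, Vikram above Jamal on 20.

Vikram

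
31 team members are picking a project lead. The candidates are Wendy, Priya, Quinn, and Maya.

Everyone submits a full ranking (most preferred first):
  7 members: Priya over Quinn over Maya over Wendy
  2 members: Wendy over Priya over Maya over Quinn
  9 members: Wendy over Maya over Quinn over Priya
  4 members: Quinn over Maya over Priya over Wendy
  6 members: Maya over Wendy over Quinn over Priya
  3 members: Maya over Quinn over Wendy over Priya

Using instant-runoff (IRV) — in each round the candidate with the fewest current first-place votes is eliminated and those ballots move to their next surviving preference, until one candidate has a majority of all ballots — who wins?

Maya

Round 1: Wendy 11, Priya 7, Quinn 4, Maya 9. Quinn eliminated.
Round 2: Wendy 11, Priya 7, Maya 13. Priya eliminated.
Round 3: Wendy 11, Maya 20. Maya has a majority (≥16).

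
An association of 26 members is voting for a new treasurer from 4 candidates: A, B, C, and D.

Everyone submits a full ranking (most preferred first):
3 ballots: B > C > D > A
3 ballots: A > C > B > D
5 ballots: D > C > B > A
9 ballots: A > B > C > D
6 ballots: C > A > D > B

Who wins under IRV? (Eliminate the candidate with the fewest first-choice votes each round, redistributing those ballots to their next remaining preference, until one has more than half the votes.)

Round 1: A 12, B 3, C 6, D 5. B eliminated.
Round 2: A 12, C 9, D 5. D eliminated.
Round 3: A 12, C 14. C has a majority (≥14).

C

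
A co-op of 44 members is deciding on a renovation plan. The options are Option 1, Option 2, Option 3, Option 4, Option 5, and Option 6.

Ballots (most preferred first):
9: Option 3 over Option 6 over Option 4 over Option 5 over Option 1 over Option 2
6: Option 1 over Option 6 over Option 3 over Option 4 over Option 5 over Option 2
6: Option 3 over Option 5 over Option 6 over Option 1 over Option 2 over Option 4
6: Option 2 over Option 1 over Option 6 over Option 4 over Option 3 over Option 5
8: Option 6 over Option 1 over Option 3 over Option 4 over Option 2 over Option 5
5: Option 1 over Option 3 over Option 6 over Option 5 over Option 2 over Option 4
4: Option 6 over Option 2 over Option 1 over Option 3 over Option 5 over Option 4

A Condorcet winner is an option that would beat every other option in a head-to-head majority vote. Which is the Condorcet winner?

Option 6 vs Option 1: 27–17
Option 6 vs Option 2: 38–6
Option 6 vs Option 3: 24–20
Option 6 vs Option 4: 44–0
Option 6 vs Option 5: 38–6
Option 6 beats every other option.

Option 6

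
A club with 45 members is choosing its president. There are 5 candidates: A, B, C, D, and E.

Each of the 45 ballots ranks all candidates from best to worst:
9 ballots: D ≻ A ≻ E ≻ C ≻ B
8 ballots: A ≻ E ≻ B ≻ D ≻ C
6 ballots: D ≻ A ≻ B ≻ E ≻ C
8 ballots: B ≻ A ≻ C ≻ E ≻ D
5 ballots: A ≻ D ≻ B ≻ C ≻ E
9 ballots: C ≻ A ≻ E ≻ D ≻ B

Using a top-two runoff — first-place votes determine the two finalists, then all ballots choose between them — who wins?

A

Round 1 first-place votes: A 13, B 8, C 9, D 15, E 0. D and A advance.
Runoff: D is ranked above A on 15 ballots, A above D on 30.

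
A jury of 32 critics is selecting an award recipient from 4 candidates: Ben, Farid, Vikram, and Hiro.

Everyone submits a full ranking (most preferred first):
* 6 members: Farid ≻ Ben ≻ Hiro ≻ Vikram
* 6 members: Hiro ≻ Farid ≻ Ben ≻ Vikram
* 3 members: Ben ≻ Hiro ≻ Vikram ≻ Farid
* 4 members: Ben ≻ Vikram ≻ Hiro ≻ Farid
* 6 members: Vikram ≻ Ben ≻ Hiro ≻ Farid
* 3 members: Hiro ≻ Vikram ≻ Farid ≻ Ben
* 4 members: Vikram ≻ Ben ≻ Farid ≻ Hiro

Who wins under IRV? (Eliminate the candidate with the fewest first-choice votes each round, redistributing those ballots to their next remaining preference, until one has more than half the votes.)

Ben

Round 1: Ben 7, Farid 6, Vikram 10, Hiro 9. Farid eliminated.
Round 2: Ben 13, Vikram 10, Hiro 9. Hiro eliminated.
Round 3: Ben 19, Vikram 13. Ben has a majority (≥17).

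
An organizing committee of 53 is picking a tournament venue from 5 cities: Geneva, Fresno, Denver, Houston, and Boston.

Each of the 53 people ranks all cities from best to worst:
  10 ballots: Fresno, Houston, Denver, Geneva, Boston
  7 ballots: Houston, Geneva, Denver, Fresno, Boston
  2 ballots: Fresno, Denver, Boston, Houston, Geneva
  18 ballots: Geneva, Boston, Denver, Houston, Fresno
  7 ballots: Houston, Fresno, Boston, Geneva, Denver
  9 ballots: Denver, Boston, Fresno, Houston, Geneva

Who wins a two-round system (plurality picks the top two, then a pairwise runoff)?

Round 1 first-place votes: Geneva 18, Fresno 12, Denver 9, Houston 14, Boston 0. Geneva and Houston advance.
Runoff: Geneva is ranked above Houston on 18 ballots, Houston above Geneva on 35.

Houston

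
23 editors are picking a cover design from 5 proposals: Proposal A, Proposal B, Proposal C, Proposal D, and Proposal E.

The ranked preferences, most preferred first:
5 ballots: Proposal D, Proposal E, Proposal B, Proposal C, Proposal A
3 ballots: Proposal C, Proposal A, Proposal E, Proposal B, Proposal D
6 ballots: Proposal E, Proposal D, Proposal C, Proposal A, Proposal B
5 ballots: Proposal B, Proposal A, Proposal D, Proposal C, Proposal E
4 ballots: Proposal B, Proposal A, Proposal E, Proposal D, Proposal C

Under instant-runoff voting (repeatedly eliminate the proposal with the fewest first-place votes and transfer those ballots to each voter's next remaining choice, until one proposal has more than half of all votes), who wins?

Proposal E

Round 1: Proposal A 0, Proposal B 9, Proposal C 3, Proposal D 5, Proposal E 6. Proposal A eliminated.
Round 2: Proposal B 9, Proposal C 3, Proposal D 5, Proposal E 6. Proposal C eliminated.
Round 3: Proposal B 9, Proposal D 5, Proposal E 9. Proposal D eliminated.
Round 4: Proposal B 9, Proposal E 14. Proposal E has a majority (≥12).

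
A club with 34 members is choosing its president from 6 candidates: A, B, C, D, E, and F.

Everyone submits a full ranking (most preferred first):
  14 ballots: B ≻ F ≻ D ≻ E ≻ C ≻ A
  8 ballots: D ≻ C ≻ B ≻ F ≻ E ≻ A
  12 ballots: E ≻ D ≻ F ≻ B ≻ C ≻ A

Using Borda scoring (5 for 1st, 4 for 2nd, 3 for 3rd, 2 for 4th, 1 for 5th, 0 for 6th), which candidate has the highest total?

A: 14×0 + 8×0 + 12×0 = 0
B: 14×5 + 8×3 + 12×2 = 118
C: 14×1 + 8×4 + 12×1 = 58
D: 14×3 + 8×5 + 12×4 = 130
E: 14×2 + 8×1 + 12×5 = 96
F: 14×4 + 8×2 + 12×3 = 108

D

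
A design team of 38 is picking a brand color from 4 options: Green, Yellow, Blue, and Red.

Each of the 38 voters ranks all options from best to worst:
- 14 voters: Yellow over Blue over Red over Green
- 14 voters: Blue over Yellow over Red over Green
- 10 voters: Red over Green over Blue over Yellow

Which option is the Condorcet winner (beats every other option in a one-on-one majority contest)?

Blue vs Green: 28–10
Blue vs Yellow: 24–14
Blue vs Red: 28–10
Blue beats every other option.

Blue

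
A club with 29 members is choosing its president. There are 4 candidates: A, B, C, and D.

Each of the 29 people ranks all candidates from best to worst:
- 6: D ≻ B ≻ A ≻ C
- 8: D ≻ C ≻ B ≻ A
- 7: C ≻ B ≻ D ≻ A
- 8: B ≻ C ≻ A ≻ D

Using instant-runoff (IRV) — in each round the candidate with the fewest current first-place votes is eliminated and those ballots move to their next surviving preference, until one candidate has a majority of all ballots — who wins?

Round 1: A 0, B 8, C 7, D 14. A eliminated.
Round 2: B 8, C 7, D 14. C eliminated.
Round 3: B 15, D 14. B has a majority (≥15).

B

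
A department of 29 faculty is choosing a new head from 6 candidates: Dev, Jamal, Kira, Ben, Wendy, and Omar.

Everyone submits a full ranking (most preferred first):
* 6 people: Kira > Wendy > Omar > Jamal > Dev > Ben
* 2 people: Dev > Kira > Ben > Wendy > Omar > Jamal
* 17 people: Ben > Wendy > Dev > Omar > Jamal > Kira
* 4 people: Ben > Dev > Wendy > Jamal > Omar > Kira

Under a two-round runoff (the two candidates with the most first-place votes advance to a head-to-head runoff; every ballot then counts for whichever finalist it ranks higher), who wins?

Round 1 first-place votes: Dev 2, Jamal 0, Kira 6, Ben 21, Wendy 0, Omar 0. Ben and Kira advance.
Runoff: Ben is ranked above Kira on 21 ballots, Kira above Ben on 8.

Ben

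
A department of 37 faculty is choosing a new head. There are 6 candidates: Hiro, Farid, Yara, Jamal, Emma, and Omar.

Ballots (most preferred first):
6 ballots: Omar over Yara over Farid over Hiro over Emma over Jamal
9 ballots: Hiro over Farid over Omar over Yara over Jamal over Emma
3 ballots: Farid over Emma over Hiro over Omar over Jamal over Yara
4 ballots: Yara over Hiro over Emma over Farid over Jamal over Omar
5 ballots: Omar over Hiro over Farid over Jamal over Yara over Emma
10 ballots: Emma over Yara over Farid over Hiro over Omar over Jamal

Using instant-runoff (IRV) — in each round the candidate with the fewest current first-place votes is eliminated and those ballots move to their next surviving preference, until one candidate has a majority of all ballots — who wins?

Round 1: Hiro 9, Farid 3, Yara 4, Jamal 0, Emma 10, Omar 11. Jamal eliminated.
Round 2: Hiro 9, Farid 3, Yara 4, Emma 10, Omar 11. Farid eliminated.
Round 3: Hiro 9, Yara 4, Emma 13, Omar 11. Yara eliminated.
Round 4: Hiro 13, Emma 13, Omar 11. Omar eliminated.
Round 5: Hiro 24, Emma 13. Hiro has a majority (≥19).

Hiro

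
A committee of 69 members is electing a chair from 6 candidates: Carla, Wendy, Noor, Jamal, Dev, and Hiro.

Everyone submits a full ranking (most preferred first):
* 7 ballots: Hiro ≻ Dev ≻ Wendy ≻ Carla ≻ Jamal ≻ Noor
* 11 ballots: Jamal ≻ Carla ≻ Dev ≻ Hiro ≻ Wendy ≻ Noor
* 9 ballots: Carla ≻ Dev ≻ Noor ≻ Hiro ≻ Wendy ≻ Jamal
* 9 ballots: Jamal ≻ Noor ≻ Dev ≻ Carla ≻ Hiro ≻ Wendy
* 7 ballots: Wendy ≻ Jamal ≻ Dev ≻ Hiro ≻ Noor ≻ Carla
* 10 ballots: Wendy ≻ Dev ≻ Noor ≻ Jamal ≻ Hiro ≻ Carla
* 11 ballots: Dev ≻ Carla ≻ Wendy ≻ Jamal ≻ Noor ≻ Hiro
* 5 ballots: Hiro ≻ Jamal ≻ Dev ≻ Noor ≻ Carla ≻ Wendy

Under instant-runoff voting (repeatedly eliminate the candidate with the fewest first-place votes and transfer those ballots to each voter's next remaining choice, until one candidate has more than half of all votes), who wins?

Dev

Round 1: Carla 9, Wendy 17, Noor 0, Jamal 20, Dev 11, Hiro 12. Noor eliminated.
Round 2: Carla 9, Wendy 17, Jamal 20, Dev 11, Hiro 12. Carla eliminated.
Round 3: Wendy 17, Jamal 20, Dev 20, Hiro 12. Hiro eliminated.
Round 4: Wendy 17, Jamal 25, Dev 27. Wendy eliminated.
Round 5: Jamal 32, Dev 37. Dev has a majority (≥35).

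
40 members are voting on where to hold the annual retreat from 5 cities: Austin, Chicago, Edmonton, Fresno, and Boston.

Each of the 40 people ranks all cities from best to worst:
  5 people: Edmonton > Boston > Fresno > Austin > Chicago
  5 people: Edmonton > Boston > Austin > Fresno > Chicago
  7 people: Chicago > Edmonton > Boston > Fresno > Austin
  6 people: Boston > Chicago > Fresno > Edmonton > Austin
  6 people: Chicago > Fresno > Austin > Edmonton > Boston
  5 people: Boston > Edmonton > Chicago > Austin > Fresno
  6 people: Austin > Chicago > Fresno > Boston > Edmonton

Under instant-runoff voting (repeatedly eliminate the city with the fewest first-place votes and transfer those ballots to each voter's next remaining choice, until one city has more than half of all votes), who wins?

Boston

Round 1: Austin 6, Chicago 13, Edmonton 10, Fresno 0, Boston 11. Fresno eliminated.
Round 2: Austin 6, Chicago 13, Edmonton 10, Boston 11. Austin eliminated.
Round 3: Chicago 19, Edmonton 10, Boston 11. Edmonton eliminated.
Round 4: Chicago 19, Boston 21. Boston has a majority (≥21).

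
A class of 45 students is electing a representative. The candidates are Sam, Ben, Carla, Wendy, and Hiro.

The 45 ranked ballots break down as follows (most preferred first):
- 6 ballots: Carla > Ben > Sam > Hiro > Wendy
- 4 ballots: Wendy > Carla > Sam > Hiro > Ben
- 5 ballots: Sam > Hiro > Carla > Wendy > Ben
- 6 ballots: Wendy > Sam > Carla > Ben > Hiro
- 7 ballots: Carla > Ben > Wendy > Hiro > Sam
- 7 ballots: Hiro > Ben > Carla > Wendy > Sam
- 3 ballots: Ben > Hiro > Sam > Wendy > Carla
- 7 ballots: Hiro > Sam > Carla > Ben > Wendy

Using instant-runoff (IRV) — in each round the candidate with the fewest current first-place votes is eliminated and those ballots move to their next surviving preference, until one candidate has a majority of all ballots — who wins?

Round 1: Sam 5, Ben 3, Carla 13, Wendy 10, Hiro 14. Ben eliminated.
Round 2: Sam 5, Carla 13, Wendy 10, Hiro 17. Sam eliminated.
Round 3: Carla 13, Wendy 10, Hiro 22. Wendy eliminated.
Round 4: Carla 23, Hiro 22. Carla has a majority (≥23).

Carla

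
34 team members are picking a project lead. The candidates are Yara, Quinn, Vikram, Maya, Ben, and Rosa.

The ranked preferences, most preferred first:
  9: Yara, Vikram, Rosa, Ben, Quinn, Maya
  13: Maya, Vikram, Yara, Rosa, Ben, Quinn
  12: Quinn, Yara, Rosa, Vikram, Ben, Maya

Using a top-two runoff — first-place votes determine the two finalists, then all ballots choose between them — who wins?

Round 1 first-place votes: Yara 9, Quinn 12, Vikram 0, Maya 13, Ben 0, Rosa 0. Maya and Quinn advance.
Runoff: Maya is ranked above Quinn on 13 ballots, Quinn above Maya on 21.

Quinn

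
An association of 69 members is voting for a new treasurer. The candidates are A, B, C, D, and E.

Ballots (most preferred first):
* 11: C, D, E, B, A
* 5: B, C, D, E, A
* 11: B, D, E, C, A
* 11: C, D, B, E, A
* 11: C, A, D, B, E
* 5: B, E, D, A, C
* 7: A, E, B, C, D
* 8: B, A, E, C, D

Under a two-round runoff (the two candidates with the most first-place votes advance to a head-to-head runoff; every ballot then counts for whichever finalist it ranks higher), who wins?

B

Round 1 first-place votes: A 7, B 29, C 33, D 0, E 0. C and B advance.
Runoff: C is ranked above B on 33 ballots, B above C on 36.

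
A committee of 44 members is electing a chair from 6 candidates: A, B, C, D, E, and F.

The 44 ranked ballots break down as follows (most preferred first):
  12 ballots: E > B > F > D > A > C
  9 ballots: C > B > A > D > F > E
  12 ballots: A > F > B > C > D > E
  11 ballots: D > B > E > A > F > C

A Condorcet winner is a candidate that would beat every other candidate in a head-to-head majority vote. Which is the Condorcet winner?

B

B vs A: 32–12
B vs C: 35–9
B vs D: 33–11
B vs E: 32–12
B vs F: 32–12
B beats every other candidate.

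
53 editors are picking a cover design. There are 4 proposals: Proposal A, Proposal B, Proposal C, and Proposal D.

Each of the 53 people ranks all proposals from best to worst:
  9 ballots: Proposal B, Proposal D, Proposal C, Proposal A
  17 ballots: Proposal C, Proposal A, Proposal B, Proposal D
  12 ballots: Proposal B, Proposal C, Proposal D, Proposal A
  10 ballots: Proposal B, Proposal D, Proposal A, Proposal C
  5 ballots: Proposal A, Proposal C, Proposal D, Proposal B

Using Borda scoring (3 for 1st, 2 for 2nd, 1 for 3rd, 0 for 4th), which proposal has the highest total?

Proposal B

Proposal A: 9×0 + 17×2 + 12×0 + 10×1 + 5×3 = 59
Proposal B: 9×3 + 17×1 + 12×3 + 10×3 + 5×0 = 110
Proposal C: 9×1 + 17×3 + 12×2 + 10×0 + 5×2 = 94
Proposal D: 9×2 + 17×0 + 12×1 + 10×2 + 5×1 = 55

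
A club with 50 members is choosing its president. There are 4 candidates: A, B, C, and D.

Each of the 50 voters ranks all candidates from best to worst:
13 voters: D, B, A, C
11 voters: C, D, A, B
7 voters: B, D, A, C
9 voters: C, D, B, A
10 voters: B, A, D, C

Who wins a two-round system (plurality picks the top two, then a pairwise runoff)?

Round 1 first-place votes: A 0, B 17, C 20, D 13. C and B advance.
Runoff: C is ranked above B on 20 ballots, B above C on 30.

B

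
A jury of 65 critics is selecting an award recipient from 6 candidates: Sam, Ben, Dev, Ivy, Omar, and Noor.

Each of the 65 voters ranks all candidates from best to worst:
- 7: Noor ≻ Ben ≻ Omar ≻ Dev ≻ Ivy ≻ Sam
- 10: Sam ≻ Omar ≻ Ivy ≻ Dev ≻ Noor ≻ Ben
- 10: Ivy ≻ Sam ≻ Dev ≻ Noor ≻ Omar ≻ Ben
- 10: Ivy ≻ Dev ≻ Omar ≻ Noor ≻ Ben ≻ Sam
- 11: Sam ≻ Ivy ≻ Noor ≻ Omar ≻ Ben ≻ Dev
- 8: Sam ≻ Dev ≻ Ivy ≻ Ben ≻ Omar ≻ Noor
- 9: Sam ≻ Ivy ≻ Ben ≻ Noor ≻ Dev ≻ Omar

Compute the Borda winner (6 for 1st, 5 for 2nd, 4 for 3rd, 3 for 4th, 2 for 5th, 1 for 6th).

Ivy

Sam: 7×1 + 10×6 + 10×5 + 10×1 + 11×6 + 8×6 + 9×6 = 295
Ben: 7×5 + 10×1 + 10×1 + 10×2 + 11×2 + 8×3 + 9×4 = 157
Dev: 7×3 + 10×3 + 10×4 + 10×5 + 11×1 + 8×5 + 9×2 = 210
Ivy: 7×2 + 10×4 + 10×6 + 10×6 + 11×5 + 8×4 + 9×5 = 306
Omar: 7×4 + 10×5 + 10×2 + 10×4 + 11×3 + 8×2 + 9×1 = 196
Noor: 7×6 + 10×2 + 10×3 + 10×3 + 11×4 + 8×1 + 9×3 = 201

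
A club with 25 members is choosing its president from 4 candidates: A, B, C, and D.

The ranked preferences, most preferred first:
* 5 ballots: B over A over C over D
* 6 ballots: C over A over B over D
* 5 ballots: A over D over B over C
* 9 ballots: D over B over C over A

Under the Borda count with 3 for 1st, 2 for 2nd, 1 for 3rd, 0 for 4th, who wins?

A: 5×2 + 6×2 + 5×3 + 9×0 = 37
B: 5×3 + 6×1 + 5×1 + 9×2 = 44
C: 5×1 + 6×3 + 5×0 + 9×1 = 32
D: 5×0 + 6×0 + 5×2 + 9×3 = 37

B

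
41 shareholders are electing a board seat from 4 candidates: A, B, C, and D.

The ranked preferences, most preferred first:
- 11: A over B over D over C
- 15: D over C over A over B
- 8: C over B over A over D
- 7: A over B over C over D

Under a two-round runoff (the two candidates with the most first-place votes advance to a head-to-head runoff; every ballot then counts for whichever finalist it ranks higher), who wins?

A

Round 1 first-place votes: A 18, B 0, C 8, D 15. A and D advance.
Runoff: A is ranked above D on 26 ballots, D above A on 15.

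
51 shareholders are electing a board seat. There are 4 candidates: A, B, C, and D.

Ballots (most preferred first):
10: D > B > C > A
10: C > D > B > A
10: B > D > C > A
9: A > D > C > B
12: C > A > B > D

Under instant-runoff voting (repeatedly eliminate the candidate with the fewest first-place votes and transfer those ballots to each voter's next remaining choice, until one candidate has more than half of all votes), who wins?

Round 1: A 9, B 10, C 22, D 10. A eliminated.
Round 2: B 10, C 22, D 19. B eliminated.
Round 3: C 22, D 29. D has a majority (≥26).

D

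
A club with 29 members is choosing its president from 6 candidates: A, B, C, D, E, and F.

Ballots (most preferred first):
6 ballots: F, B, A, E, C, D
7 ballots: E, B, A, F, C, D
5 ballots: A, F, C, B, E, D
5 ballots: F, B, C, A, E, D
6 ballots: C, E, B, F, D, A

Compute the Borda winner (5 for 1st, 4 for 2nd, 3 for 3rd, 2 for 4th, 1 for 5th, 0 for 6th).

F

A: 6×3 + 7×3 + 5×5 + 5×2 + 6×0 = 74
B: 6×4 + 7×4 + 5×2 + 5×4 + 6×3 = 100
C: 6×1 + 7×1 + 5×3 + 5×3 + 6×5 = 73
D: 6×0 + 7×0 + 5×0 + 5×0 + 6×1 = 6
E: 6×2 + 7×5 + 5×1 + 5×1 + 6×4 = 81
F: 6×5 + 7×2 + 5×4 + 5×5 + 6×2 = 101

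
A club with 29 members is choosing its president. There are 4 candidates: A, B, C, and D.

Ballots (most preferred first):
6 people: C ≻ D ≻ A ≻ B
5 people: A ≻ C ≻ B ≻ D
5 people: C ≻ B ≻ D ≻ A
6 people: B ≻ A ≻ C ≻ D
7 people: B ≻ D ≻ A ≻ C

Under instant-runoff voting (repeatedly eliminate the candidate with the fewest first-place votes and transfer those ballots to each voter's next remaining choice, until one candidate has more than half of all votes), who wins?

C

Round 1: A 5, B 13, C 11, D 0. D eliminated.
Round 2: A 5, B 13, C 11. A eliminated.
Round 3: B 13, C 16. C has a majority (≥15).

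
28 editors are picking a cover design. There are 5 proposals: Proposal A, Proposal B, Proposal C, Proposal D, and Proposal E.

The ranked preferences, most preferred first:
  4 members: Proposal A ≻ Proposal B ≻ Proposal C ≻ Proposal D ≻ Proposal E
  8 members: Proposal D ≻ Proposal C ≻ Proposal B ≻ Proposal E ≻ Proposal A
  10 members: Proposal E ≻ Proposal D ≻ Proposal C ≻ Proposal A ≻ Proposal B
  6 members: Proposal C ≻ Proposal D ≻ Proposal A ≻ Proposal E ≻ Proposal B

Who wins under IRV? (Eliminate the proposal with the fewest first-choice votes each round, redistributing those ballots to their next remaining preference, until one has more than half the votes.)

Proposal C

Round 1: Proposal A 4, Proposal B 0, Proposal C 6, Proposal D 8, Proposal E 10. Proposal B eliminated.
Round 2: Proposal A 4, Proposal C 6, Proposal D 8, Proposal E 10. Proposal A eliminated.
Round 3: Proposal C 10, Proposal D 8, Proposal E 10. Proposal D eliminated.
Round 4: Proposal C 18, Proposal E 10. Proposal C has a majority (≥15).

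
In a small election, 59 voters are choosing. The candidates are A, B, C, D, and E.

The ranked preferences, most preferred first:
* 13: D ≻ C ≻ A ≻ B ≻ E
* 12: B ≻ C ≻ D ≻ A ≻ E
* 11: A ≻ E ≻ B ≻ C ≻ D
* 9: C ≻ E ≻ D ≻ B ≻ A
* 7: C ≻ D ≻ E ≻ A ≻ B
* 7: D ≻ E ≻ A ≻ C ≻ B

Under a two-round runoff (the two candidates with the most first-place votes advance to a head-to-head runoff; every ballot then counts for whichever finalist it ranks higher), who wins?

Round 1 first-place votes: A 11, B 12, C 16, D 20, E 0. D and C advance.
Runoff: D is ranked above C on 20 ballots, C above D on 39.

C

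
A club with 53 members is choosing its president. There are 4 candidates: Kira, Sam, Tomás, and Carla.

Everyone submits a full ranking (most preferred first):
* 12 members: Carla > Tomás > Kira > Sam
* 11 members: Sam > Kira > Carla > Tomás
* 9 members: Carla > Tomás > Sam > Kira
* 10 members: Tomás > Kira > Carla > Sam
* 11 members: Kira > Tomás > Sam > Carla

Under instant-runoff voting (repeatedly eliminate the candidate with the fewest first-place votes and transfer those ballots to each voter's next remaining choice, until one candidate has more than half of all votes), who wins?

Kira

Round 1: Kira 11, Sam 11, Tomás 10, Carla 21. Tomás eliminated.
Round 2: Kira 21, Sam 11, Carla 21. Sam eliminated.
Round 3: Kira 32, Carla 21. Kira has a majority (≥27).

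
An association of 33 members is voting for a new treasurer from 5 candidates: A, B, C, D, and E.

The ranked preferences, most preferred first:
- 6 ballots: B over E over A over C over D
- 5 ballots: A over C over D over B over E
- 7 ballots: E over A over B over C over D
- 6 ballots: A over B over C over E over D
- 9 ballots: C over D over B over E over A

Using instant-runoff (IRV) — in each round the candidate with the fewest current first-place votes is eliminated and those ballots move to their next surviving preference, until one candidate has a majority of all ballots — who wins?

E

Round 1: A 11, B 6, C 9, D 0, E 7. D eliminated.
Round 2: A 11, B 6, C 9, E 7. B eliminated.
Round 3: A 11, C 9, E 13. C eliminated.
Round 4: A 11, E 22. E has a majority (≥17).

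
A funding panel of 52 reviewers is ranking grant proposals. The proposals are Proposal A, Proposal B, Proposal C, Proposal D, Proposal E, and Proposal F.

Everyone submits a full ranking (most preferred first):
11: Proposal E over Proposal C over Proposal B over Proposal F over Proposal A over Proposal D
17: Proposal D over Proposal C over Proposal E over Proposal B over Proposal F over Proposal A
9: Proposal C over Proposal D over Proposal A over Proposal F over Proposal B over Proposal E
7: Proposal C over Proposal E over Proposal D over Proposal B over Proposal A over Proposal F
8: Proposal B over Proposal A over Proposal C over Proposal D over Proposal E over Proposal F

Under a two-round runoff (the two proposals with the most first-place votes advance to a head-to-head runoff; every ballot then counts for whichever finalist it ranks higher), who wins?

Proposal C

Round 1 first-place votes: Proposal A 0, Proposal B 8, Proposal C 16, Proposal D 17, Proposal E 11, Proposal F 0. Proposal D and Proposal C advance.
Runoff: Proposal D is ranked above Proposal C on 17 ballots, Proposal C above Proposal D on 35.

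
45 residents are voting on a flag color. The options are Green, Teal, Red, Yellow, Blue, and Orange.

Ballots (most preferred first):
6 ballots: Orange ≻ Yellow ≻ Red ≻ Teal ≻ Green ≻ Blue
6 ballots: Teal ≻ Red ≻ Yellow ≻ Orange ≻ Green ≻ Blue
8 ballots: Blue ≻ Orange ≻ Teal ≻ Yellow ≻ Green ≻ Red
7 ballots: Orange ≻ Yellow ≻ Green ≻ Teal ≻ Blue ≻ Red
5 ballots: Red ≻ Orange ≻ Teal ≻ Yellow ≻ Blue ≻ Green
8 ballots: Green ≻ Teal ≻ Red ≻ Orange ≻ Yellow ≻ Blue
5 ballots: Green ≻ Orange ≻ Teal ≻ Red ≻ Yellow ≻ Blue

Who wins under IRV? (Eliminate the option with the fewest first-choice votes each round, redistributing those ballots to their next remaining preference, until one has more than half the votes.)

Round 1: Green 13, Teal 6, Red 5, Yellow 0, Blue 8, Orange 13. Yellow eliminated.
Round 2: Green 13, Teal 6, Red 5, Blue 8, Orange 13. Red eliminated.
Round 3: Green 13, Teal 6, Blue 8, Orange 18. Teal eliminated.
Round 4: Green 13, Blue 8, Orange 24. Orange has a majority (≥23).

Orange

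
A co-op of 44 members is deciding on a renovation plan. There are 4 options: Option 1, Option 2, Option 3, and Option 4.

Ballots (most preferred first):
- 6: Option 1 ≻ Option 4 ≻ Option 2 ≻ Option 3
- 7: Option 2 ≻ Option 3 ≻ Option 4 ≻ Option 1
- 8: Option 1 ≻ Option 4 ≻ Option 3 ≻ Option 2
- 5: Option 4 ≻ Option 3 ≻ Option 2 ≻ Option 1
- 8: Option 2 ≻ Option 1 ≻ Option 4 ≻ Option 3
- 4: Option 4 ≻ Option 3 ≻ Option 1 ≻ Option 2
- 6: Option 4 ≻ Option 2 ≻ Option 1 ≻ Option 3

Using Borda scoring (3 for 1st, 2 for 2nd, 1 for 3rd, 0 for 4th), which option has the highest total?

Option 4

Option 1: 6×3 + 7×0 + 8×3 + 5×0 + 8×2 + 4×1 + 6×1 = 68
Option 2: 6×1 + 7×3 + 8×0 + 5×1 + 8×3 + 4×0 + 6×2 = 68
Option 3: 6×0 + 7×2 + 8×1 + 5×2 + 8×0 + 4×2 + 6×0 = 40
Option 4: 6×2 + 7×1 + 8×2 + 5×3 + 8×1 + 4×3 + 6×3 = 88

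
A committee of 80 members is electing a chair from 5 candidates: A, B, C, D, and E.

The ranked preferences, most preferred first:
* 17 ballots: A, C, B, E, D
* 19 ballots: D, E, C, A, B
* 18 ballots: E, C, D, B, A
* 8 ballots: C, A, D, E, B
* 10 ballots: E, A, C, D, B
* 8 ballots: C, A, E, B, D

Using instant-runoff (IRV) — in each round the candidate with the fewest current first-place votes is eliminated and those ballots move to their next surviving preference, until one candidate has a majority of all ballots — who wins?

E

Round 1: A 17, B 0, C 16, D 19, E 28. B eliminated.
Round 2: A 17, C 16, D 19, E 28. C eliminated.
Round 3: A 33, D 19, E 28. D eliminated.
Round 4: A 33, E 47. E has a majority (≥41).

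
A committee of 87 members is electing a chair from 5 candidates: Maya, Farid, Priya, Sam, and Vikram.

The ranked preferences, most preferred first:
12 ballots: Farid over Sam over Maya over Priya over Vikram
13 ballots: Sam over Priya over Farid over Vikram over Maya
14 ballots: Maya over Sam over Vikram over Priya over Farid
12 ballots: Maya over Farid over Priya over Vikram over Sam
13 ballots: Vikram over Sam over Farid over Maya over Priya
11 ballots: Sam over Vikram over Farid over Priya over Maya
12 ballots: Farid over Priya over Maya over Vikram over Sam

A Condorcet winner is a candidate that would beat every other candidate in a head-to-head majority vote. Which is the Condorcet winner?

Sam

Sam vs Maya: 49–38
Sam vs Farid: 51–36
Sam vs Priya: 63–24
Sam vs Vikram: 50–37
Sam beats every other candidate.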